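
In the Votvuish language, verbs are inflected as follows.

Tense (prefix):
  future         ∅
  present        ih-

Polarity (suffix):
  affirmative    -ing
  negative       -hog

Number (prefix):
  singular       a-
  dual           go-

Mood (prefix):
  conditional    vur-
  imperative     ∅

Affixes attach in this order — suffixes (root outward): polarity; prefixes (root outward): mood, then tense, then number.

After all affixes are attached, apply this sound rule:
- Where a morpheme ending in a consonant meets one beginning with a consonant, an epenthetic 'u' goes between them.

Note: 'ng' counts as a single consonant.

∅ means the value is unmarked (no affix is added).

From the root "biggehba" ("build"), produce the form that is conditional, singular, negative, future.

Attach mood conditional vur- → vurbiggehba.
Attach polarity negative -hog → vurbiggehbahog.
tense = future: zero marking, form stays vurbiggehbahog.
Attach number singular a- → avurbiggehbahog.
Apply epenthesis: avurbiggehbahog → avurubiggehbahog.

avurubiggehbahog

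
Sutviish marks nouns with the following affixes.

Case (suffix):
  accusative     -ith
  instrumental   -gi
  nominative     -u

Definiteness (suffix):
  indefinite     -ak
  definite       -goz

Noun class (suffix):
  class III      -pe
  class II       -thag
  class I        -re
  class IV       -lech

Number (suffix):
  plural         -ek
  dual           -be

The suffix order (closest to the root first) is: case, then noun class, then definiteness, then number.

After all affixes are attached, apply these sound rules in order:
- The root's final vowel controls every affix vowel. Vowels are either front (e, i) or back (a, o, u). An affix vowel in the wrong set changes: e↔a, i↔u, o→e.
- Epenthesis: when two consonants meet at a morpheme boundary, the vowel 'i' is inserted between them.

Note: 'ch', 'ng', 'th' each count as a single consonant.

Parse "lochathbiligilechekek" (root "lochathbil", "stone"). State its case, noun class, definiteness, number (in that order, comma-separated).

Segment: lochathbil-gi-lech-ak-ek.
case: -gi → instrumental.
noun class: -lech → class IV.
definiteness: -ak → indefinite.
number: -ek → plural.

instrumental, class IV, indefinite, plural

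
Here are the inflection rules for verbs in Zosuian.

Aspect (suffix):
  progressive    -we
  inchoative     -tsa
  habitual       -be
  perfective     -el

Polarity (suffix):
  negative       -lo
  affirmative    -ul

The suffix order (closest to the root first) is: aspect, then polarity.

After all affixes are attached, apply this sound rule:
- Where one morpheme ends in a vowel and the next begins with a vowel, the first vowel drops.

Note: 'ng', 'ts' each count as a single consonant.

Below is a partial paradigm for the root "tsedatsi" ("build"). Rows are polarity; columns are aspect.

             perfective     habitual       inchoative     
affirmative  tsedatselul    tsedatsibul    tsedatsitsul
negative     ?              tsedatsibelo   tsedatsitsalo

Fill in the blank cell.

tsedatsello

Attach aspect perfective -el → tsedatsiel.
Attach polarity negative -lo → tsedatsiello.
Apply vowel deletion: tsedatsiello → tsedatsello.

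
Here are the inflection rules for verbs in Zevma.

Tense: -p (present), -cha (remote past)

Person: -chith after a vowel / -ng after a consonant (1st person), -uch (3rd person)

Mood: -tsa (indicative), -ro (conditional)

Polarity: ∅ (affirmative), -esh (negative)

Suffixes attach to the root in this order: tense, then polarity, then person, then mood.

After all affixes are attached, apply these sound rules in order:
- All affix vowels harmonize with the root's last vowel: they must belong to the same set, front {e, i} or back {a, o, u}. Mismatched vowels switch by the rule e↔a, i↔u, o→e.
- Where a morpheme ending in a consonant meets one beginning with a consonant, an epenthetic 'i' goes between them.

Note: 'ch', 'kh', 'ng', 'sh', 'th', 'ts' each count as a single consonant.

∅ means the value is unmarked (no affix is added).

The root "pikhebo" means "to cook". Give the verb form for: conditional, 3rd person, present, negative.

Attach tense present -p → pikhebop.
Attach polarity negative -esh → pikhebopesh.
Attach person 3rd person -uch → pikhebopeshuch.
Attach mood conditional -ro → pikhebopeshuchro.
Apply vowel harmony: pikhebopeshuchro → pikhebopashuchro.
Apply epenthesis: pikhebopashuchro → pikhebopashuchiro.

pikhebopashuchiro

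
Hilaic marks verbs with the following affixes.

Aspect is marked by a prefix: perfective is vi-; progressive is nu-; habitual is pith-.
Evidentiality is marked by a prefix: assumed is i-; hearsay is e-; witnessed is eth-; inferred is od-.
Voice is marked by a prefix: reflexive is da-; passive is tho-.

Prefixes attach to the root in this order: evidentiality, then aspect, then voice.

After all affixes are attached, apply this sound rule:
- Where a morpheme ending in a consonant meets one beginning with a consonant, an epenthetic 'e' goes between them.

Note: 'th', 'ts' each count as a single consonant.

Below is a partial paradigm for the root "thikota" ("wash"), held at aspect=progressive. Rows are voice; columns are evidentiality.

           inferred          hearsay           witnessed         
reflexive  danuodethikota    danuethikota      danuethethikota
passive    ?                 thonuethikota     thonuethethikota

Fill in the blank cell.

Attach evidentiality inferred od- → odthikota.
Attach aspect progressive nu- → nuodthikota.
Attach voice passive tho- → thonuodthikota.
Apply epenthesis: thonuodthikota → thonuodethikota.

thonuodethikota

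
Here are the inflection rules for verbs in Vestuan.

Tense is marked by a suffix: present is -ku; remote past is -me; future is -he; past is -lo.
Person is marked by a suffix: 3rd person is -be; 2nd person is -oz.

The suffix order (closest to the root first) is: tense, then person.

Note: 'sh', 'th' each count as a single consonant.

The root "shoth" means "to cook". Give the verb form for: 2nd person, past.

shothlooz

Attach tense past -lo → shothlo.
Attach person 2nd person -oz → shothlooz.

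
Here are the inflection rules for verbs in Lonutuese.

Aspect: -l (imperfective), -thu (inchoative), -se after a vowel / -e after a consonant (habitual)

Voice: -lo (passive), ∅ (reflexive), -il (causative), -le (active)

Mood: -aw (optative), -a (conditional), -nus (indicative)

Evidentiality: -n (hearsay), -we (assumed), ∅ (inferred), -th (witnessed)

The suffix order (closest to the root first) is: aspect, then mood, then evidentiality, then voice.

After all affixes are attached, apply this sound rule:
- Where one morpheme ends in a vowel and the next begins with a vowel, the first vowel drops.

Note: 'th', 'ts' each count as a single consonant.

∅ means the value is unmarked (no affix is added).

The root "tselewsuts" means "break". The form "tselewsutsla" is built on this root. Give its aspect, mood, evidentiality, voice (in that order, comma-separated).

imperfective, conditional, inferred, reflexive

Segment: tselewsuts-l-a.
aspect: -l → imperfective.
mood: -a → conditional.
evidentiality: ∅ → inferred.
voice: ∅ → reflexive.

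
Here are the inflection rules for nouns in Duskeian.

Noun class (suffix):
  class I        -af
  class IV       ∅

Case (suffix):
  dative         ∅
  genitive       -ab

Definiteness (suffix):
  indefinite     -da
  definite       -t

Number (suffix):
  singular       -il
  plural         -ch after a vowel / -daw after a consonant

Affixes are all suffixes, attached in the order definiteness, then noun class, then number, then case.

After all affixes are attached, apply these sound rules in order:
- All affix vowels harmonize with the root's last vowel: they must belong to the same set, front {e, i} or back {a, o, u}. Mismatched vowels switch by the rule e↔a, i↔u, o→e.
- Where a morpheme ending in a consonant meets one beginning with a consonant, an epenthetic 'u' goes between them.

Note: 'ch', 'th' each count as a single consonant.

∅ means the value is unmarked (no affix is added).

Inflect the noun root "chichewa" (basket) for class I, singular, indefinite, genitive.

chichewadaafulab

Attach definiteness indefinite -da → chichewada.
Attach noun class class I -af → chichewadaaf.
Attach number singular -il → chichewadaafil.
Attach case genitive -ab → chichewadaafilab.
Apply vowel harmony: chichewadaafilab → chichewadaafulab.
Epenthesis: no change.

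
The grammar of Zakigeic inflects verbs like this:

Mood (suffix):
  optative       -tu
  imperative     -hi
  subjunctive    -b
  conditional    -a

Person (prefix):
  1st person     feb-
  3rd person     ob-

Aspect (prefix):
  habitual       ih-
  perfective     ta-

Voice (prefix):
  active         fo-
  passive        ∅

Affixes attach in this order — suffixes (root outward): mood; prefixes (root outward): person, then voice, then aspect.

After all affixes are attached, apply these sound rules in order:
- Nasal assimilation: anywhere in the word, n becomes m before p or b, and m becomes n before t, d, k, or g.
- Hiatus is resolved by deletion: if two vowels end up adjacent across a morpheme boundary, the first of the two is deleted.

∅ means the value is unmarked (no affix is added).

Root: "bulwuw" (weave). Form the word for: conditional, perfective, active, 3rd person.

tafobbulwuwa

Attach person 3rd person ob- → obbulwuw.
Attach voice active fo- → foobbulwuw.
Attach mood conditional -a → foobbulwuwa.
Attach aspect perfective ta- → tafoobbulwuwa.
Nasal assimilation: no change.
Apply vowel deletion: tafoobbulwuwa → tafobbulwuwa.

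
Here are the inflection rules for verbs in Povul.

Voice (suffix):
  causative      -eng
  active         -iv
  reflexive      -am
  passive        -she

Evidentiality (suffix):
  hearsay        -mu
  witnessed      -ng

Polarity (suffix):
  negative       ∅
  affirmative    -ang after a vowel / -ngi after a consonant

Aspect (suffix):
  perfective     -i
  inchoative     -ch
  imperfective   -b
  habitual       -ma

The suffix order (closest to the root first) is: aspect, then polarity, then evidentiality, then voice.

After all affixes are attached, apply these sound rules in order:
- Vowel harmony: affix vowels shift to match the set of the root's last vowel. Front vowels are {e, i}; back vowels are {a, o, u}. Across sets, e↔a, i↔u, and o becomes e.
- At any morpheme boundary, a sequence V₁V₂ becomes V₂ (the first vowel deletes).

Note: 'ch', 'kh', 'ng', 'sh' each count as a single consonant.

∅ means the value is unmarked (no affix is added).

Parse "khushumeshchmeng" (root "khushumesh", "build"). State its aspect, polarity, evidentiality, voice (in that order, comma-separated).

Segment: khushumesh-ch-mu-eng.
aspect: -ch → inchoative.
polarity: ∅ → negative.
evidentiality: -mu → hearsay.
voice: -eng → causative.

inchoative, negative, hearsay, causative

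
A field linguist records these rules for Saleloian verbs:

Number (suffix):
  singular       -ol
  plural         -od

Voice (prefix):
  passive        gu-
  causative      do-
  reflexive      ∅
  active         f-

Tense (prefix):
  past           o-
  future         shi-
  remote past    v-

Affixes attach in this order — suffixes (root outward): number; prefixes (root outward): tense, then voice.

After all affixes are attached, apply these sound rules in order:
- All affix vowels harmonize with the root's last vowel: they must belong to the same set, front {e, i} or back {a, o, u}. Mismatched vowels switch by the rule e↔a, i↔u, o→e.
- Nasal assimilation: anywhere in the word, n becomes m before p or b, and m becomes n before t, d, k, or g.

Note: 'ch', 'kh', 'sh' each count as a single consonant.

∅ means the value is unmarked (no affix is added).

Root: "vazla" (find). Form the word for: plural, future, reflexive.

Attach tense future shi- → shivazla.
Attach number plural -od → shivazlaod.
voice = reflexive: zero marking, form stays shivazlaod.
Apply vowel harmony: shivazlaod → shuvazlaod.
Nasal assimilation: no change.

shuvazlaod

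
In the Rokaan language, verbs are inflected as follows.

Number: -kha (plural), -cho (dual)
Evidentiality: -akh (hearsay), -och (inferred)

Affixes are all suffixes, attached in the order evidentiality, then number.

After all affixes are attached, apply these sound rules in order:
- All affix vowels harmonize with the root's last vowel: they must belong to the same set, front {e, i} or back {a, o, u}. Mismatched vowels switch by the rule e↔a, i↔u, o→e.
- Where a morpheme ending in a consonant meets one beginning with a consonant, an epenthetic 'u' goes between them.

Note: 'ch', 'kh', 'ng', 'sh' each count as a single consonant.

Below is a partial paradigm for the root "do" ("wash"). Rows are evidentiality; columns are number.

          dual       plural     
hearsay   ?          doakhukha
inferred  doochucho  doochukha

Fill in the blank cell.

doakhucho

Attach evidentiality hearsay -akh → doakh.
Attach number dual -cho → doakhcho.
Vowel harmony: no change.
Apply epenthesis: doakhcho → doakhucho.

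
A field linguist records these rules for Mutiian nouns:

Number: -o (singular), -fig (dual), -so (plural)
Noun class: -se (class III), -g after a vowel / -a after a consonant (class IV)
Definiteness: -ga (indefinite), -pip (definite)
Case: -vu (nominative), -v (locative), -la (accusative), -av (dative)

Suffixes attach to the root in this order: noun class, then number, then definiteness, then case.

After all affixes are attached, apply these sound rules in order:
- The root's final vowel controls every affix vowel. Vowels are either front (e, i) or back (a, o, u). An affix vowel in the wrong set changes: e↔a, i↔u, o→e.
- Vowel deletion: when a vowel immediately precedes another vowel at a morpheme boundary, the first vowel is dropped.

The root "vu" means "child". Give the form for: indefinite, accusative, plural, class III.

vusasogala

Attach noun class class III -se → vuse.
Attach number plural -so → vuseso.
Attach definiteness indefinite -ga → vusesoga.
Attach case accusative -la → vusesogala.
Apply vowel harmony: vusesogala → vusasogala.
Vowel deletion: no change.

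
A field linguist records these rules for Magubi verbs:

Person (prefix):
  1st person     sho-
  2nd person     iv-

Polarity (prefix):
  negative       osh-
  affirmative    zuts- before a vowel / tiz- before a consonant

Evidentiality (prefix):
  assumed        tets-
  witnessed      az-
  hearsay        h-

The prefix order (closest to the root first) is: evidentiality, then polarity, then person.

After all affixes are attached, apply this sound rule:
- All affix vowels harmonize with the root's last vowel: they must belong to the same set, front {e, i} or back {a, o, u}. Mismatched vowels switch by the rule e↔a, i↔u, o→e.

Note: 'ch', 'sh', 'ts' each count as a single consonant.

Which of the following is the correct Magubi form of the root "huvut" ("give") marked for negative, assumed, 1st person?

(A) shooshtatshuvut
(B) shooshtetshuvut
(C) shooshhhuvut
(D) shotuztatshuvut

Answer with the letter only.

Attach evidentiality assumed tets- → tetshuvut.
Attach polarity negative osh- → oshtetshuvut.
Attach person 1st person sho- → shooshtetshuvut.
Apply vowel harmony: shooshtetshuvut → shooshtatshuvut.
So the correct form is shooshtatshuvut, option (A).
(D) shotuztatshuvut is wrong: it uses affirmative instead of negative for polarity.
(C) shooshhhuvut is wrong: it uses hearsay instead of assumed for evidentiality.
(B) shooshtetshuvut is wrong: it fails to apply the sound rule(s).

A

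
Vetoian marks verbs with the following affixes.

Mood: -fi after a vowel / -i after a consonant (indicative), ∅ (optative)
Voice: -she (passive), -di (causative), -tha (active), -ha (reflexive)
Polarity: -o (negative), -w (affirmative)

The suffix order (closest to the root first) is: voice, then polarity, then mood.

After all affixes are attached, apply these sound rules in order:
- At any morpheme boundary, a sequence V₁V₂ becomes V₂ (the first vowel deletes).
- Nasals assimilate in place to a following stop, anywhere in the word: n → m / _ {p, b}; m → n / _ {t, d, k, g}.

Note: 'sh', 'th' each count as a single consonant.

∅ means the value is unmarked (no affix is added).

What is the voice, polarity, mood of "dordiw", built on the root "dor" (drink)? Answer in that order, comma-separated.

causative, affirmative, optative

Segment: dor-di-w.
voice: -di → causative.
polarity: -w → affirmative.
mood: ∅ → optative.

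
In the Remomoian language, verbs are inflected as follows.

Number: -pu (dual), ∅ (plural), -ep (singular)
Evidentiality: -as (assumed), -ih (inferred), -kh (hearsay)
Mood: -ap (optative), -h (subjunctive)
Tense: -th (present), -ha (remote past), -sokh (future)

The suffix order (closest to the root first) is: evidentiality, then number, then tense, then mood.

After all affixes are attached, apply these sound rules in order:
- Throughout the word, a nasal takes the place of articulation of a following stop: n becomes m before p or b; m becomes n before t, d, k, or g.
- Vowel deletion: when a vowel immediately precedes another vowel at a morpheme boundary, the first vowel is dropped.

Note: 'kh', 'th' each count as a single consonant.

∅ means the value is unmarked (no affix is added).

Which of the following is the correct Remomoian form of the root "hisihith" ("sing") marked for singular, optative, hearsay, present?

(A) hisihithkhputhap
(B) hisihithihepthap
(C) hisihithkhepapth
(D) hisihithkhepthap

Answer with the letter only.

D

Attach evidentiality hearsay -kh → hisihithkh.
Attach number singular -ep → hisihithkhep.
Attach tense present -th → hisihithkhepth.
Attach mood optative -ap → hisihithkhepthap.
Nasal assimilation: no change.
Vowel deletion: no change.
So the correct form is hisihithkhepthap, option (D).
(A) hisihithkhputhap is wrong: it uses dual instead of singular for number.
(C) hisihithkhepapth is wrong: it has the affixes in the wrong order.
(B) hisihithihepthap is wrong: it uses inferred instead of hearsay for evidentiality.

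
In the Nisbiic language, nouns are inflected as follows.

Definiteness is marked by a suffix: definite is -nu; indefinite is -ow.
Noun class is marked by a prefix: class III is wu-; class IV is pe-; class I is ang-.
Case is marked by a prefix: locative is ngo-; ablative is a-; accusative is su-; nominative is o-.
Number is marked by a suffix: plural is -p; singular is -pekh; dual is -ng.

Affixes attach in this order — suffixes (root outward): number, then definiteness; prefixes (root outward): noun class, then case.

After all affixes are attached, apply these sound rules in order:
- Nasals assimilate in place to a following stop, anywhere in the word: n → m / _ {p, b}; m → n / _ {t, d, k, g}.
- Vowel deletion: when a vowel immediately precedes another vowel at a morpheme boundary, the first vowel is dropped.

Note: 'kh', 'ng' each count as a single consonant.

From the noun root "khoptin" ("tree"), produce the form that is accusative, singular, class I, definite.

Attach noun class class I ang- → angkhoptin.
Attach case accusative su- → suangkhoptin.
Attach number singular -pekh → suangkhoptinpekh.
Attach definiteness definite -nu → suangkhoptinpekhnu.
Apply nasal assimilation: suangkhoptinpekhnu → suangkhoptimpekhnu.
Apply vowel deletion: suangkhoptimpekhnu → sangkhoptimpekhnu.

sangkhoptimpekhnu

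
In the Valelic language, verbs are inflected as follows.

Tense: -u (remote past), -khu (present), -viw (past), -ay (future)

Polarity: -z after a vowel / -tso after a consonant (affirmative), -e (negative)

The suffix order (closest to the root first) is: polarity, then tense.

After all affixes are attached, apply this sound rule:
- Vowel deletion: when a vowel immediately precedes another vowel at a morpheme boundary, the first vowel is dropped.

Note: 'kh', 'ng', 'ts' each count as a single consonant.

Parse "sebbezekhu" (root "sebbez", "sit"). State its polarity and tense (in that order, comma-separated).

Segment: sebbez-e-khu.
polarity: -e → negative.
tense: -khu → present.

negative, present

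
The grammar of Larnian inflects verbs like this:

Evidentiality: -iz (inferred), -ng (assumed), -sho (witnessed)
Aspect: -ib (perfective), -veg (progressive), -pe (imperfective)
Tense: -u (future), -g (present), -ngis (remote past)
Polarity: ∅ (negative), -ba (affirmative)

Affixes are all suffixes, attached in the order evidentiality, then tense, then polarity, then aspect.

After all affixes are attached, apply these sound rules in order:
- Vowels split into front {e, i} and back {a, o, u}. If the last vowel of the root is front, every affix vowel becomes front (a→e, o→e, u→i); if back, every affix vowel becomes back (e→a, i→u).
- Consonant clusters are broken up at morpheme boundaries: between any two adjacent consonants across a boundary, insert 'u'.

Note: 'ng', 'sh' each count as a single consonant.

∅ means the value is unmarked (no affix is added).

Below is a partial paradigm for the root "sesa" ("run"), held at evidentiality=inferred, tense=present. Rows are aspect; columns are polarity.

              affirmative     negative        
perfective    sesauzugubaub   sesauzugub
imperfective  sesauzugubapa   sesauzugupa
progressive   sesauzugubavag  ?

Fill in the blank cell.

sesauzuguvag

Attach evidentiality inferred -iz → sesaiz.
Attach tense present -g → sesaizg.
polarity = negative: zero marking, form stays sesaizg.
Attach aspect progressive -veg → sesaizgveg.
Apply vowel harmony: sesaizgveg → sesauzgvag.
Apply epenthesis: sesauzgvag → sesauzuguvag.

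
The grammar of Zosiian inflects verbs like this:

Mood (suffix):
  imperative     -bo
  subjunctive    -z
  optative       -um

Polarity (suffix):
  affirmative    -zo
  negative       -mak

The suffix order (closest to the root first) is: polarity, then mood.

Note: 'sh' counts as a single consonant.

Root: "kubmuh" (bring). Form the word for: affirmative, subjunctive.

Attach polarity affirmative -zo → kubmuhzo.
Attach mood subjunctive -z → kubmuhzoz.

kubmuhzoz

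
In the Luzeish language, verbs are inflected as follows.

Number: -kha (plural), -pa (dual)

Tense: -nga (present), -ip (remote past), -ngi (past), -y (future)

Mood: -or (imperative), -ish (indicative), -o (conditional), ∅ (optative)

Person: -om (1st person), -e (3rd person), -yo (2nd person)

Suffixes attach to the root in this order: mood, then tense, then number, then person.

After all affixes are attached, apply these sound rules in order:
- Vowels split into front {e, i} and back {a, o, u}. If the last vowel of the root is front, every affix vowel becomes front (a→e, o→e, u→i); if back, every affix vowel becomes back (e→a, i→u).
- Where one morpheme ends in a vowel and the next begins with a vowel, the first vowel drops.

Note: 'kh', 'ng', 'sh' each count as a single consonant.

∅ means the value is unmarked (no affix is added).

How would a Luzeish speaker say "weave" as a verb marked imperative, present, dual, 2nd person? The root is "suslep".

susleperngepeye

Attach mood imperative -or → suslepor.
Attach tense present -nga → suslepornga.
Attach number dual -pa → susleporngapa.
Attach person 2nd person -yo → susleporngapayo.
Apply vowel harmony: susleporngapayo → susleperngepeye.
Vowel deletion: no change.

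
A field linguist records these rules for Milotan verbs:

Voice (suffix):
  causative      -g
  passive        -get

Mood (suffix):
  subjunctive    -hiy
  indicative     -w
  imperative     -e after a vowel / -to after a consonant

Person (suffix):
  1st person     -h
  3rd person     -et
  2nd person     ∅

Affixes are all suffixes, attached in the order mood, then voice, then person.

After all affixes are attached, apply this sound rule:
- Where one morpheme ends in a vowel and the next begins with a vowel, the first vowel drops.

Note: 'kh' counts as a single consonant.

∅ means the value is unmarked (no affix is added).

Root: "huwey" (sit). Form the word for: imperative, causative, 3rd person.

huweytoget

Attach mood imperative -to (after consonant 'y') → huweyto.
Attach voice causative -g → huweytog.
Attach person 3rd person -et → huweytoget.
Vowel deletion: no change.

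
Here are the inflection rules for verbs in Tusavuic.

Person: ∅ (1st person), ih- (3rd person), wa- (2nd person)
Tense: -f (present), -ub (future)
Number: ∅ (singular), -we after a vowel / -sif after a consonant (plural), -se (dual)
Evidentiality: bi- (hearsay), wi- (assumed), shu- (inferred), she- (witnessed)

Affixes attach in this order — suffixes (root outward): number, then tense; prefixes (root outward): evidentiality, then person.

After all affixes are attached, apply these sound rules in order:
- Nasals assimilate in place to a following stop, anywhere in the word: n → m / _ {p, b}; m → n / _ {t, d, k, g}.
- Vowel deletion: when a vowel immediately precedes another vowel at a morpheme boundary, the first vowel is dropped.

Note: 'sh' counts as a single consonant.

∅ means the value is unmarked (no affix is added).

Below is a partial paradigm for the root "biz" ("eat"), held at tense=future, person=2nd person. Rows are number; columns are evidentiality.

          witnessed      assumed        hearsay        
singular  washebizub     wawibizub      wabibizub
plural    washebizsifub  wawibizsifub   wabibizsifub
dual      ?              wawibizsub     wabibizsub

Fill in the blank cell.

washebizsub

Attach number dual -se → bizse.
Attach tense future -ub → bizseub.
Attach evidentiality witnessed she- → shebizseub.
Attach person 2nd person wa- → washebizseub.
Nasal assimilation: no change.
Apply vowel deletion: washebizseub → washebizsub.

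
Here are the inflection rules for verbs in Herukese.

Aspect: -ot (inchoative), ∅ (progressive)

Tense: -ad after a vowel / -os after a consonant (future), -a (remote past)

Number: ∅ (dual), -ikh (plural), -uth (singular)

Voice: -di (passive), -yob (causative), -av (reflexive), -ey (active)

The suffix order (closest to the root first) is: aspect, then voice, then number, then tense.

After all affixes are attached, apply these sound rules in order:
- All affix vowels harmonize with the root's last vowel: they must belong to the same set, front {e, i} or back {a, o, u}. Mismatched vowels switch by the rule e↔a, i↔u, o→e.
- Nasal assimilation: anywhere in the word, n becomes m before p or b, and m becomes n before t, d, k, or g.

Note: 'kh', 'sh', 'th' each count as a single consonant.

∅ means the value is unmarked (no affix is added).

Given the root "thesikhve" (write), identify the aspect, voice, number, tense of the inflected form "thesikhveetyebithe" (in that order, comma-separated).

inchoative, causative, singular, remote past

Segment: thesikhve-ot-yob-uth-a.
aspect: -ot → inchoative.
voice: -yob → causative.
number: -uth → singular.
tense: -a → remote past.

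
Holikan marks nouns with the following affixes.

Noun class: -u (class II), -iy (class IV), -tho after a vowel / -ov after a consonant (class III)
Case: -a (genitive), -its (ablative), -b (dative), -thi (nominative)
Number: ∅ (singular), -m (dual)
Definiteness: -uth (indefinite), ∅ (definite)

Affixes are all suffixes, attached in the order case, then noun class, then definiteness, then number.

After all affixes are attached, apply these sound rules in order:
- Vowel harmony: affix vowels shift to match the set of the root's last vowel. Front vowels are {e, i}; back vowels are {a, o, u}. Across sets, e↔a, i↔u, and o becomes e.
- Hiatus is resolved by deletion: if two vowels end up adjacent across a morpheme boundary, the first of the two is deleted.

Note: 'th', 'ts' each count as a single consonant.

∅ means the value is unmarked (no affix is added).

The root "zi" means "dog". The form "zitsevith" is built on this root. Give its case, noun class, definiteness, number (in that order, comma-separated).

Segment: zi-its-ov-uth.
case: -its → ablative.
noun class: -tho/ov → class III.
definiteness: -uth → indefinite.
number: ∅ → singular.

ablative, class III, indefinite, singular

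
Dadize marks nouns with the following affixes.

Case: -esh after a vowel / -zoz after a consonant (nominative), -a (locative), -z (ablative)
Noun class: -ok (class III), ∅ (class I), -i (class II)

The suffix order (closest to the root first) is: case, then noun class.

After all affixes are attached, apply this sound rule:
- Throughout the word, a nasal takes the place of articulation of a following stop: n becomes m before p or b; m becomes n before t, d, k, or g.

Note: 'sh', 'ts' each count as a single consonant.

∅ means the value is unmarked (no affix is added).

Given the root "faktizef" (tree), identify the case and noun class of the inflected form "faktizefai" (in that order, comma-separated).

Segment: faktizef-a-i.
case: -a → locative.
noun class: -i → class II.

locative, class II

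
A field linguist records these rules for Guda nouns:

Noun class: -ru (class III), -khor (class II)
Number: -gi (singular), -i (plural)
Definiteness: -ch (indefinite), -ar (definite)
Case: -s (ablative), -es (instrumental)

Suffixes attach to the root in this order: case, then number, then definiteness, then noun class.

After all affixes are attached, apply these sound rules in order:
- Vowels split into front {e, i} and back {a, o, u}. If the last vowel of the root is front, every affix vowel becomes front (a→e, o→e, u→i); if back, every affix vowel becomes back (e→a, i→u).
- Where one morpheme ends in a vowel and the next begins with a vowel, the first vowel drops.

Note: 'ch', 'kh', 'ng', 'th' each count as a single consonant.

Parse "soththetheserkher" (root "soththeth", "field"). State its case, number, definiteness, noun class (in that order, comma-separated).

Segment: soththeth-es-i-ar-khor.
case: -es → instrumental.
number: -i → plural.
definiteness: -ar → definite.
noun class: -khor → class II.

instrumental, plural, definite, class II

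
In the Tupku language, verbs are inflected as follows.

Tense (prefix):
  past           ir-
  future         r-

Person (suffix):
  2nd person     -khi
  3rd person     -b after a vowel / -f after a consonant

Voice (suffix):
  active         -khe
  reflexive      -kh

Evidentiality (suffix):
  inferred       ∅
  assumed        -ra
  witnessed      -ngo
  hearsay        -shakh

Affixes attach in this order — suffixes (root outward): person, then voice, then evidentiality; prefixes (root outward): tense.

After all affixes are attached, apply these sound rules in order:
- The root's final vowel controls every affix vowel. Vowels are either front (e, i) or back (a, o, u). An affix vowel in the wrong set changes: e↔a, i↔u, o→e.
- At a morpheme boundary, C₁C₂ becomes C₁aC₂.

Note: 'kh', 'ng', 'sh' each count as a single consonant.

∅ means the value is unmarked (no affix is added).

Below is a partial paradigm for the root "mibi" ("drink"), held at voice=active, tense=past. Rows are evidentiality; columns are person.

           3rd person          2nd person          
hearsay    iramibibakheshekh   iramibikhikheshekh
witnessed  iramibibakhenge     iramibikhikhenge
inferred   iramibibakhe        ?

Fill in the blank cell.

Attach person 2nd person -khi → mibikhi.
Attach voice active -khe → mibikhikhe.
Attach tense past ir- → irmibikhikhe.
evidentiality = inferred: zero marking, form stays irmibikhikhe.
Vowel harmony: no change.
Apply epenthesis: irmibikhikhe → iramibikhikhe.

iramibikhikhe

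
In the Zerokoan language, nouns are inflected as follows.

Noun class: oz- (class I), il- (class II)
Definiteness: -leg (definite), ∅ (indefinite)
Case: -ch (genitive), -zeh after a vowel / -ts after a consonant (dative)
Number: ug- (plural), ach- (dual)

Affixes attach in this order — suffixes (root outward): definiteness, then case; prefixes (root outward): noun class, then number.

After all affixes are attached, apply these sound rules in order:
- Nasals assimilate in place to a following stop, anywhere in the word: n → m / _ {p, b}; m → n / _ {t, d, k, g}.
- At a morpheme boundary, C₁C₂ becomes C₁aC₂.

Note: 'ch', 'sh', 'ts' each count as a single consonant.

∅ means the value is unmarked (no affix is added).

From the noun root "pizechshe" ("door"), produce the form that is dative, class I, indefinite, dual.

Attach noun class class I oz- → ozpizechshe.
definiteness = indefinite: zero marking, form stays ozpizechshe.
Attach case dative -zeh (after vowel 'e') → ozpizechshezeh.
Attach number dual ach- → achozpizechshezeh.
Nasal assimilation: no change.
Apply epenthesis: achozpizechshezeh → achozapizechshezeh.

achozapizechshezeh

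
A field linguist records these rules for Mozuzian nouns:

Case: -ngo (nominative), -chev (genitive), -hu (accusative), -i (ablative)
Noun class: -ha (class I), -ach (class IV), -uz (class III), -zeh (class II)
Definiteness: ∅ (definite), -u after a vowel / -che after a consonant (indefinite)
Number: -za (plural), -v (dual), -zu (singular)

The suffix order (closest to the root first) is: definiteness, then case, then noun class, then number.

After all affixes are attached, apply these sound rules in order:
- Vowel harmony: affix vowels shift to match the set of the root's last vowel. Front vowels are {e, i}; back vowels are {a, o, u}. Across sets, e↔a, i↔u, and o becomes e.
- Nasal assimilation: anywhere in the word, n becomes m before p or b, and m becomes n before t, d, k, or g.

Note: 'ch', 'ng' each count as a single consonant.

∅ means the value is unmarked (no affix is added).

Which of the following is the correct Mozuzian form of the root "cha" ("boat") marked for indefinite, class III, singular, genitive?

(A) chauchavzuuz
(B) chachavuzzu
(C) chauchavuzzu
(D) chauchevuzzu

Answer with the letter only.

Attach definiteness indefinite -u (after vowel 'a') → chau.
Attach case genitive -chev → chauchev.
Attach noun class class III -uz → chauchevuz.
Attach number singular -zu → chauchevuzzu.
Apply vowel harmony: chauchevuzzu → chauchavuzzu.
Nasal assimilation: no change.
So the correct form is chauchavuzzu, option (C).
(A) chauchavzuuz is wrong: it has the affixes in the wrong order.
(B) chachavuzzu is wrong: it uses definite instead of indefinite for definiteness.
(D) chauchevuzzu is wrong: it fails to apply the sound rule(s).

C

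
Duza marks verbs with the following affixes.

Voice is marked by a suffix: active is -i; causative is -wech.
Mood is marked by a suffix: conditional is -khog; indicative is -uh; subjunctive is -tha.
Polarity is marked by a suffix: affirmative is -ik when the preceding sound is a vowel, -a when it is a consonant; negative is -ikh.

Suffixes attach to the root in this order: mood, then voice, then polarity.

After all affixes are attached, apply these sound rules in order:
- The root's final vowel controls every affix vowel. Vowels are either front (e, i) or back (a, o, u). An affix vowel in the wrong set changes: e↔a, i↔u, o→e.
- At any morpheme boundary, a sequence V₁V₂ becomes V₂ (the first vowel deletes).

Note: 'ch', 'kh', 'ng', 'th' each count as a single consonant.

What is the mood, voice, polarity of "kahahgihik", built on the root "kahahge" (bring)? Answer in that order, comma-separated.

Segment: kahahge-uh-i-ik.
mood: -uh → indicative.
voice: -i → active.
polarity: -ik/a → affirmative.

indicative, active, affirmative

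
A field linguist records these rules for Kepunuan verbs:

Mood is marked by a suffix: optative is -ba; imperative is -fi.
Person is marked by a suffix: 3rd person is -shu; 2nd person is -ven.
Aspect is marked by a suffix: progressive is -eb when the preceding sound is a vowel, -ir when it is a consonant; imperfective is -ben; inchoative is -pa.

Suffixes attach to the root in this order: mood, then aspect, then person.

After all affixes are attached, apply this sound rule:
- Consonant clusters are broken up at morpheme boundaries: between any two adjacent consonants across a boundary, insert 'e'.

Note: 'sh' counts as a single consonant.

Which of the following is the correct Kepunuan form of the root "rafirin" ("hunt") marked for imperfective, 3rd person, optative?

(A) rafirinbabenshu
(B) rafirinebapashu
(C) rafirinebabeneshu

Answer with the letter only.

Attach mood optative -ba → rafirinba.
Attach aspect imperfective -ben → rafirinbaben.
Attach person 3rd person -shu → rafirinbabenshu.
Apply epenthesis: rafirinbabenshu → rafirinebabeneshu.
So the correct form is rafirinebabeneshu, option (C).
(B) rafirinebapashu is wrong: it uses inchoative instead of imperfective for aspect.
(A) rafirinbabenshu is wrong: it fails to apply the sound rule(s).

C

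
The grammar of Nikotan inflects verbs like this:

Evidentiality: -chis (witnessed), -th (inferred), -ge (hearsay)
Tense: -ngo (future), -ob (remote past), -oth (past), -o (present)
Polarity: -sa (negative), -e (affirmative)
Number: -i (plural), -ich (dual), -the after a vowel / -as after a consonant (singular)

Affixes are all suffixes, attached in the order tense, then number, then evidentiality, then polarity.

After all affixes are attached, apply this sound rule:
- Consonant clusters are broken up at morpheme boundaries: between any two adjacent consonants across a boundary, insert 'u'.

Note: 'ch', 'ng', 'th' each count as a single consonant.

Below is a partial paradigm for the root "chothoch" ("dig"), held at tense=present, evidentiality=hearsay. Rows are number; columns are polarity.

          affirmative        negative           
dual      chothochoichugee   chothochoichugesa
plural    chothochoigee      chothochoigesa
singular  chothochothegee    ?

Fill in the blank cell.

Attach tense present -o → chothocho.
Attach number singular -the (after vowel 'o') → chothochothe.
Attach evidentiality hearsay -ge → chothochothege.
Attach polarity negative -sa → chothochothegesa.
Epenthesis: no change.

chothochothegesa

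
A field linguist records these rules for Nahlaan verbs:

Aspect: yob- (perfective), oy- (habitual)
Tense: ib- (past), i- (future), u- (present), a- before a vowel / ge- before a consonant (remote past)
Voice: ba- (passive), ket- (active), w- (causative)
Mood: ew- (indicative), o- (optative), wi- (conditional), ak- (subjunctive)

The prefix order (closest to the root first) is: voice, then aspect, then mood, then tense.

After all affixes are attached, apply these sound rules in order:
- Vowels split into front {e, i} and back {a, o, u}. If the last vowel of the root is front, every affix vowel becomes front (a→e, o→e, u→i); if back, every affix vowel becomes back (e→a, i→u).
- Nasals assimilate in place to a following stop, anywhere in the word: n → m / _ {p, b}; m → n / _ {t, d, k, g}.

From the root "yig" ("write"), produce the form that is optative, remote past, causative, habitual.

eeeywyig

Attach voice causative w- → wyig.
Attach aspect habitual oy- → oywyig.
Attach mood optative o- → ooywyig.
Attach tense remote past a- (before vowel 'o') → aooywyig.
Apply vowel harmony: aooywyig → eeeywyig.
Nasal assimilation: no change.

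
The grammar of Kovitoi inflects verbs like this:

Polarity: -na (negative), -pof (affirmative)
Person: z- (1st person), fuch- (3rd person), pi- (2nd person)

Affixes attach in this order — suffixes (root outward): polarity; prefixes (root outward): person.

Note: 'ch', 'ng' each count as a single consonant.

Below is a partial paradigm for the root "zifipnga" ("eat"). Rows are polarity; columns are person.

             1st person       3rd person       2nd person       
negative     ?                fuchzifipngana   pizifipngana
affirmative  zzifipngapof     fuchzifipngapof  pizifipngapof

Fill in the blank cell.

Attach person 1st person z- → zzifipnga.
Attach polarity negative -na → zzifipngana.

zzifipngana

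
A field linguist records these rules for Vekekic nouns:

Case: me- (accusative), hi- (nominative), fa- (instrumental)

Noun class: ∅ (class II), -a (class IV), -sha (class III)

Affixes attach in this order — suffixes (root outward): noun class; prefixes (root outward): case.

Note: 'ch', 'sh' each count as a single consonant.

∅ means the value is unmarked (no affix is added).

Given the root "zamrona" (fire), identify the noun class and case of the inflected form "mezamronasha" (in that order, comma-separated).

Segment: me-zamrona-sha.
noun class: -sha → class III.
case: me- → accusative.

class III, accusative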